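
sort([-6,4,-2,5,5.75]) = [-6,-2,4,5,5.75]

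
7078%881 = 30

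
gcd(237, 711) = 237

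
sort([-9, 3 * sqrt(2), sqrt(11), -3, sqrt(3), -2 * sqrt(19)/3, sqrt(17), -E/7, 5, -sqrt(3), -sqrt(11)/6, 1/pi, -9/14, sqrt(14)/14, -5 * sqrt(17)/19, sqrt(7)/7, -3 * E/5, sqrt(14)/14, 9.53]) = [-9, -3, -2 * sqrt(19)/3, -sqrt(3), -3 * E/5, -5 * sqrt(17)/19, -9/14, -sqrt(11)/6, -E/7, sqrt(14)/14, sqrt(14)/14, 1/pi, sqrt(7)/7, sqrt(3), sqrt(11), sqrt(17), 3 * sqrt(2), 5, 9.53]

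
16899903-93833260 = -76933357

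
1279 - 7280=-6001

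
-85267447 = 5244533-90511980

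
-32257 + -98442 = -130699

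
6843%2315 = 2213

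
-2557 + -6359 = -8916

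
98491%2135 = 281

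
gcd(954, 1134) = 18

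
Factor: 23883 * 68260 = 2^2 * 3^1 * 5^1 * 19^1 * 419^1 * 3413^1 = 1630253580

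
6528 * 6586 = 42993408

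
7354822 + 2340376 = 9695198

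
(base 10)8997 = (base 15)29ec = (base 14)33c9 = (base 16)2325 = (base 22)icl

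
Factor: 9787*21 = 3^1*7^1*9787^1 = 205527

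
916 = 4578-3662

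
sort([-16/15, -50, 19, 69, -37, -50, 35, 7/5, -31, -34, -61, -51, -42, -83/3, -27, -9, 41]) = [-61, -51, -50, -50, -42, -37, -34, -31, -83/3, -27, -9, -16/15, 7/5, 19, 35, 41, 69]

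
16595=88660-72065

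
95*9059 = 860605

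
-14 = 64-78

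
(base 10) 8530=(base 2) 10000101010010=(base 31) 8r5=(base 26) cg2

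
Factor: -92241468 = -1*2^2*3^2*11^1*109^1*2137^1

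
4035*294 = 1186290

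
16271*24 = 390504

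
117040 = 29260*4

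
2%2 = 0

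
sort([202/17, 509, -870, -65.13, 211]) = [-870, -65.13, 202/17, 211, 509]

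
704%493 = 211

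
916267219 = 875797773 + 40469446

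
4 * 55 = 220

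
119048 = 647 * 184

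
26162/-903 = -28-878/903 ≈ -28.97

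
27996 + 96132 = 124128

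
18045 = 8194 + 9851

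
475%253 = 222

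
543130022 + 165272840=708402862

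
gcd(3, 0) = 3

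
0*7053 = 0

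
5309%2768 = 2541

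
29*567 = 16443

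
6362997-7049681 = -686684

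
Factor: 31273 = 11^1 * 2843^1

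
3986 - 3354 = 632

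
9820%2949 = 973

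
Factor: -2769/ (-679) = 3^1*7^ (-1)*13^1*71^1*97^ (-1)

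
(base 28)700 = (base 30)62s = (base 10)5488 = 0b1010101110000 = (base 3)21112021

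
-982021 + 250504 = -731517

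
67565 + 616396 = 683961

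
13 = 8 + 5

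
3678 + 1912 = 5590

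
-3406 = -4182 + 776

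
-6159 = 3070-9229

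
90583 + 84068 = 174651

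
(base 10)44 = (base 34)1a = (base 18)28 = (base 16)2c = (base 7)62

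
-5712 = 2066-7778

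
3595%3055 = 540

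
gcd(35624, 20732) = 292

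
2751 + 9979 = 12730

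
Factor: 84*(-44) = -1*2^4*3^1*7^1*11^1 = -3696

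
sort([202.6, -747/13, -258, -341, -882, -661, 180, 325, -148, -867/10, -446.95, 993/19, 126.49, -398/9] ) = [-882, -661, -446.95, -341, -258, -148, -867/10, -747/13, -398/9, 993/19, 126.49, 180, 202.6, 325] 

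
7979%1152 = 1067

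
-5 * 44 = -220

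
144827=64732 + 80095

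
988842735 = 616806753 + 372035982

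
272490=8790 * 31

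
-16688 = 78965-95653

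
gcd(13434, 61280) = 2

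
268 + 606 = 874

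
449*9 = 4041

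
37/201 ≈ 0.184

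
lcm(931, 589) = 28861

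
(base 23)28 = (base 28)1q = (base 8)66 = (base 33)1l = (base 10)54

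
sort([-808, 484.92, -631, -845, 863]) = [-845, -808, -631, 484.92, 863]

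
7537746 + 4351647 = 11889393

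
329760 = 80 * 4122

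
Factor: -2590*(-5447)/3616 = 2^(-4)*5^1*7^1*13^1*37^1*113^(-1)*419^1 = 7053865/1808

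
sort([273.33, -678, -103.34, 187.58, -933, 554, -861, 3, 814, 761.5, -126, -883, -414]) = [-933, -883, -861, -678, -414, -126, -103.34, 3, 187.58, 273.33, 554, 761.5, 814]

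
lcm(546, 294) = 3822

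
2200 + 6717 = 8917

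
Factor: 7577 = 7577^1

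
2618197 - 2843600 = -225403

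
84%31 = 22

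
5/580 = 1/116 ≈ 0.00862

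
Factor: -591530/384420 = -1*2^(-1)*3^(-1)*43^(-1)*397^1 = -397/258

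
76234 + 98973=175207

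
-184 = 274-458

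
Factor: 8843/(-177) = -1 * 3^(-1) * 37^1 * 59^(-1) * 239^1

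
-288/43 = -6-30/43 ≈ -6.70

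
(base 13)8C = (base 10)116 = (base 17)6E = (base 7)224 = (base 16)74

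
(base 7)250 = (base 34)3v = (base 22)61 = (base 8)205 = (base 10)133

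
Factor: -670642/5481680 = -1 * 2^(-3) * 5^(-1) * 7^1 * 47903^1 * 68521^(-1) = -335321/2740840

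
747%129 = 102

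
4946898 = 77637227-72690329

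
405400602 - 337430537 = 67970065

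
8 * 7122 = 56976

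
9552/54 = 176 + 8/9 ≈ 176.89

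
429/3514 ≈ 0.122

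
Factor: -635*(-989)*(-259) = -1*5^1*7^1*23^1*37^1*43^1*127^1 = -162655885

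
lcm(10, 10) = 10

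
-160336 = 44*(-3644)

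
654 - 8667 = -8013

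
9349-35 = 9314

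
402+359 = 761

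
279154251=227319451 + 51834800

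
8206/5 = 1641+1/5 = 1641.20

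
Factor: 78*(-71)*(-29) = 2^1*3^1*13^1*29^1*71^1 = 160602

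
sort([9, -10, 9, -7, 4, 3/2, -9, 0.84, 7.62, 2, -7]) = [-10, -9, -7, -7, 0.84, 3/2, 2, 4, 7.62, 9, 9]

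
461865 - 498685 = -36820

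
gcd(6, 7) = 1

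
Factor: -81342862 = -1*2^1*40671431^1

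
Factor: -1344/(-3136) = 3^1*7^(-1) = 3/7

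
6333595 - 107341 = 6226254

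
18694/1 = 18694 = 18694.00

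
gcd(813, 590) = 1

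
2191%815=561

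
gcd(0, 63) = 63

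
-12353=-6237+-6116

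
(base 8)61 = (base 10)49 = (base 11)45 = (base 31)1i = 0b110001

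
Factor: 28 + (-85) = -1*3^1*19^1 = -57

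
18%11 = 7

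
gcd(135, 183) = 3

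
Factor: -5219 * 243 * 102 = -1 * 2^1 * 3^6 * 17^2 * 307^1 = -129358134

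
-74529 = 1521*(-49)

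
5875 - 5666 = 209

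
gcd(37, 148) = 37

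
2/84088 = 1/42044≈0.0000238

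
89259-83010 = 6249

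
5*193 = 965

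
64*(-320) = -20480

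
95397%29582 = 6651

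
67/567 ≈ 0.118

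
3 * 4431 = 13293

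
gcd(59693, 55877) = 1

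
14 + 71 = 85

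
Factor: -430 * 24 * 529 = -1 * 2^4 * 3^1 * 5^1 * 23^2 * 43^1 = -5459280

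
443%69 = 29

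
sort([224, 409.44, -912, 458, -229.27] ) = [-912, -229.27, 224, 409.44, 458] 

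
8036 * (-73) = -586628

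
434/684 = 217/342≈0.635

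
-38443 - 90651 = -129094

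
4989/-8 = -623-5/8 ≈ -623.63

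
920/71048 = 115/8881 ≈ 0.0129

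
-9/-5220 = 1/580 ≈ 0.00172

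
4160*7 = 29120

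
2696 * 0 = 0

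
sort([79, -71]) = [-71, 79]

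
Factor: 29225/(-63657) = -1*3^(-2)*5^2*7^1*11^(-1)*167^1*643^(-1)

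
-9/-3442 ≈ 0.00261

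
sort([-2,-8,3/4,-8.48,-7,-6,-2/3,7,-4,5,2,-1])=[-8.48,-8,-7,-6,-4,-2,-1,-2/3,3/4,2,5,7]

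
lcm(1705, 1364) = 6820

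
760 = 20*38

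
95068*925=87937900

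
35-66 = -31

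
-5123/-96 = 53 + 35/96 ≈ 53.36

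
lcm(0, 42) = 0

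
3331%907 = 610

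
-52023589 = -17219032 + -34804557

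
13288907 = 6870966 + 6417941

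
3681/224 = 16+97/224 ≈ 16.43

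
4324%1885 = 554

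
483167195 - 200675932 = 282491263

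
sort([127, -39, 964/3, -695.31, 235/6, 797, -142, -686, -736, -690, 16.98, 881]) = [-736, -695.31, -690, -686, -142, -39, 16.98, 235/6, 127, 964/3, 797, 881]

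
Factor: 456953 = 7^1*29^1*2251^1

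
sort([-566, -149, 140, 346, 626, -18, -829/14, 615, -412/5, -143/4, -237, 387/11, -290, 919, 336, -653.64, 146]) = [-653.64, -566, -290, -237, -149, -412/5, -829/14, -143/4, -18, 387/11, 140, 146, 336, 346, 615, 626, 919]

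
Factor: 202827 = 3^1*17^1*41^1*97^1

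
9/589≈0.0153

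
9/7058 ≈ 0.00128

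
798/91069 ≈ 0.00876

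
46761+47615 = 94376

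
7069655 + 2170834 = 9240489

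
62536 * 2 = 125072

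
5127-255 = 4872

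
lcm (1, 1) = 1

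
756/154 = 4+10/11 ≈ 4.91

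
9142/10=4571/5=914.20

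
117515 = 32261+85254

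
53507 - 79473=-25966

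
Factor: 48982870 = 2^1*5^1*23^1*212969^1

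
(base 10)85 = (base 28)31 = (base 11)78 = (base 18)4d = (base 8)125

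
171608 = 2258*76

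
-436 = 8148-8584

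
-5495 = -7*785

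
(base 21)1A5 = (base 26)P6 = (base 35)IQ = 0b1010010000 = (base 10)656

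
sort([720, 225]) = [225, 720]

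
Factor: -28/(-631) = 2^2*7^1*631^(-1)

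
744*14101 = 10491144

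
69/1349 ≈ 0.0511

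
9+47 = 56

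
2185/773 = 2 + 639/773 ≈ 2.83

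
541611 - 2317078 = -1775467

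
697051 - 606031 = 91020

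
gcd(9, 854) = 1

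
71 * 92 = 6532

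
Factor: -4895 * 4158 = -1 * 2^1 * 3^3 * 5^1 * 7^1 * 11^2 * 89^1 = -20353410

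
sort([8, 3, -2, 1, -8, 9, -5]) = [-8, -5, -2, 1, 3, 8, 9]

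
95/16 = 5 + 15/16 ≈ 5.94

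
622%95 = 52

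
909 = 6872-5963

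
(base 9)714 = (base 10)580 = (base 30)ja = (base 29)k0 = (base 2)1001000100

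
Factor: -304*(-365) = 2^4*5^1*19^1*73^1 = 110960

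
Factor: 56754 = 2^1*3^3*1051^1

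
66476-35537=30939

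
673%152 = 65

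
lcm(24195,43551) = 217755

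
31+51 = 82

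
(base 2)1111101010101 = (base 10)8021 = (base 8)17525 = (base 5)224041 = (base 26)bmd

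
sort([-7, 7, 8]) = [-7, 7, 8]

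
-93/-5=18 + 3/5=18.60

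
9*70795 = 637155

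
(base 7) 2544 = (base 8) 1703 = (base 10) 963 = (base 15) 443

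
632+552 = 1184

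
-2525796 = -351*7196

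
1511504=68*22228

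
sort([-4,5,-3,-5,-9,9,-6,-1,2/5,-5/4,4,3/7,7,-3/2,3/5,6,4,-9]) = [-9,-9,-6,-5,-4,-3,-3/2,-5/4,-1,2/5,3/7,3/5,4,4,5,6,7,9]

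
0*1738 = 0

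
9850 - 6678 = 3172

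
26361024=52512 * 502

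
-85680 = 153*(-560)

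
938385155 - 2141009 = 936244146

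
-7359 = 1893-9252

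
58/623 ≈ 0.0931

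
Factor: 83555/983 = 5^1 * 17^1 = 85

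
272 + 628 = 900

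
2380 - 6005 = -3625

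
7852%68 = 32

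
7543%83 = 73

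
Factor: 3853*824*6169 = 2^3*31^1*103^1*199^1*3853^1 = 19585785368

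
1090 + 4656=5746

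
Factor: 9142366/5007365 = 2^1 * 5^(-1) * 11^(-1) * 29^1 * 181^(-1) * 503^(-1) * 157627^1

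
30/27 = 10/9 ≈ 1.11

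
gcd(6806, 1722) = 82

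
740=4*185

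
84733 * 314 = 26606162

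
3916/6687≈0.586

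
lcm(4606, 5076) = 248724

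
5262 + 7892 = 13154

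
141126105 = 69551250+71574855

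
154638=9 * 17182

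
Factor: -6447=-1*3^1*7^1*307^1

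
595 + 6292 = 6887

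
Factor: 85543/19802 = 2^(-1) * 131^1 * 653^1 * 9901^(-1)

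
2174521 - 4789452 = -2614931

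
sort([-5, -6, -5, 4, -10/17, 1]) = [-6, -5, -5, -10/17, 1, 4]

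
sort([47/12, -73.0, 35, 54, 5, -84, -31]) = [-84, -73.0, -31, 47/12, 5, 35, 54]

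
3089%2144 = 945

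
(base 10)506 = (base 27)ik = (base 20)156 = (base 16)1fa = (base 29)hd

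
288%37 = 29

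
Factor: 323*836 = 2^2*11^1*17^1*19^2 = 270028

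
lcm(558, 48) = 4464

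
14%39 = 14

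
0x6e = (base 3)11002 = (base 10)110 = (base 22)50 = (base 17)68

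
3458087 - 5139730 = -1681643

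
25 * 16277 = 406925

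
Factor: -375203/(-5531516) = 2^(-2) * 31^(-2) * 1439^(-1) * 375203^1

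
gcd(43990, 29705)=5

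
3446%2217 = 1229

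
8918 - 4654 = 4264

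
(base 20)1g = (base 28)18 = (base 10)36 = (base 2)100100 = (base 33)13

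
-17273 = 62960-80233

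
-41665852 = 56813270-98479122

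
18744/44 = 426 = 426.00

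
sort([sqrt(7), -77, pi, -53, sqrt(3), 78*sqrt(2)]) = [-77, -53, sqrt(3), sqrt(7), pi, 78*sqrt(2)]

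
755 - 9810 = -9055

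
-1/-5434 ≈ 0.000184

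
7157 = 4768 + 2389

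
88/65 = 1+23/65 ≈ 1.35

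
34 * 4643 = 157862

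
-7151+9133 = 1982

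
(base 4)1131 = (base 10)93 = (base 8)135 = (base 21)49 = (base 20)4d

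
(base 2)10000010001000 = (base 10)8328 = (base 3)102102110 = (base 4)2002020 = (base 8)20210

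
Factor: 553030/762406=5^1 * 29^1 * 103^(-1) * 1907^1 * 3701^(-1)=276515/381203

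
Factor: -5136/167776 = -1*2^(-1)*3^1*7^(-2) = -3/98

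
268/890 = 134/445 ≈ 0.301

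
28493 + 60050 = 88543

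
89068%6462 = 5062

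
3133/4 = 783 + 1/4 = 783.25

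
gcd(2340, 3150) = 90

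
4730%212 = 66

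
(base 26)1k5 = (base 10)1201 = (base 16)4b1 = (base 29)1cc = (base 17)42b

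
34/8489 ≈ 0.00401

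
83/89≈0.933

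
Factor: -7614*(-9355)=2^1*3^4*5^1*47^1*1871^1=71228970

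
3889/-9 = -432-1/9 ≈ -432.11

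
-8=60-68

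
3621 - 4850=-1229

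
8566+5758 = 14324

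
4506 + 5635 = 10141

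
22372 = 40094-17722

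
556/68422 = 278/34211 ≈ 0.00813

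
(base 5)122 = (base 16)25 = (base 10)37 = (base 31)16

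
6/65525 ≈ 0.0000916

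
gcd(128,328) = 8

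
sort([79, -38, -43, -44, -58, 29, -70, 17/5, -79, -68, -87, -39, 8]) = [-87, -79, -70, -68, -58, -44, -43, -39, -38, 17/5, 8, 29, 79]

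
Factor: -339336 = -1*2^3*3^3*1571^1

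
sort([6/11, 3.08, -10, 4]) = [-10, 6/11, 3.08, 4]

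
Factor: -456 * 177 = -1 * 2^3 * 3^2 * 19^1 * 59^1 = -80712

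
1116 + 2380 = 3496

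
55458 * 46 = 2551068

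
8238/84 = 98 + 1/14 ≈ 98.07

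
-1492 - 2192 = -3684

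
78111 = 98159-20048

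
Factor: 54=2^1*3^3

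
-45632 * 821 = -37463872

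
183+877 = 1060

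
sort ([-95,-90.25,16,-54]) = [-95,-90.25,-54,16]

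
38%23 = 15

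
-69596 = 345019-414615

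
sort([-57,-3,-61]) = [-61,-57,-3]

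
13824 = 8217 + 5607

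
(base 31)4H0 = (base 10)4371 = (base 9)5886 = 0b1000100010011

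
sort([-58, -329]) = [-329, -58]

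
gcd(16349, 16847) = 1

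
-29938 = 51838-81776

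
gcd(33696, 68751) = 9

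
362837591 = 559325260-196487669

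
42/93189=14/31063≈0.000451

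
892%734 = 158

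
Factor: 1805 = 5^1*19^2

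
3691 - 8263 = -4572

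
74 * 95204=7045096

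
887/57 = 15 + 32/57≈15.56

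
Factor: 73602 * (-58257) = -1 * 2^1 * 3^5 * 29^1 * 47^1 * 6473^1 = -4287831714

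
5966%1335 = 626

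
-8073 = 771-8844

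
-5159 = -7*737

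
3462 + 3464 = 6926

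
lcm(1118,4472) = 4472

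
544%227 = 90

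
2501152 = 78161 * 32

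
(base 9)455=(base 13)22a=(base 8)566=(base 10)374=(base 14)1ca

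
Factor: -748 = -1*2^2*11^1*17^1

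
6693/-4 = -1673 - 1/4 = -1673.25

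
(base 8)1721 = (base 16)3d1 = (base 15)452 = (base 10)977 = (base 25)1e2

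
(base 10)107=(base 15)72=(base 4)1223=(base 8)153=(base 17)65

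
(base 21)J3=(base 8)622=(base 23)HB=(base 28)EA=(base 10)402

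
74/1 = 74 = 74.00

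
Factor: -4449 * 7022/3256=-1 * 2^(-2) * 3^1 * 11^(-1) * 37^(-1) * 1483^1 * 3511^1=-15620439/1628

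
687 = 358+329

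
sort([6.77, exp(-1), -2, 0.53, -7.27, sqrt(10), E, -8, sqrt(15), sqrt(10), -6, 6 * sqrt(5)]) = [-8, -7.27, -6, -2, exp(-1), 0.53, E, sqrt(10), sqrt(10), sqrt(15), 6.77, 6 * sqrt(5)]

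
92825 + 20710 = 113535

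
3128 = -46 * (-68)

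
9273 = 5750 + 3523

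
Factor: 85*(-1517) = -1*5^1*17^1*37^1*41^1 = -128945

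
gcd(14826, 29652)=14826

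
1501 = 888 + 613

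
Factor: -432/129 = -1*2^4*3^2*43^(-1) = -144/43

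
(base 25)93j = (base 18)hbd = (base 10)5719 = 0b1011001010111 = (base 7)22450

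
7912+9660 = 17572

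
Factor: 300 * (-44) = -1 * 2^4 * 3^1 * 5^2 * 11^1 = -13200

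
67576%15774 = 4480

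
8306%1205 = 1076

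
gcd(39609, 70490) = 1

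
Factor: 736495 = 5^1*147299^1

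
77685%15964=13829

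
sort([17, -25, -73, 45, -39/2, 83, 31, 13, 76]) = [-73, -25, -39/2, 13, 17, 31, 45, 76, 83]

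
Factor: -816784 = -1 * 2^4 * 71^1 * 719^1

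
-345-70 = -415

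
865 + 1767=2632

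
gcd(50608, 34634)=2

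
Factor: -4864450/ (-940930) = 5^1 * 23^ (-1) * 271^1 * 359^1 * 4091^ (-1) = 486445/94093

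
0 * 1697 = 0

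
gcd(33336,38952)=72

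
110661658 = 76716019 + 33945639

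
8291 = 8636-345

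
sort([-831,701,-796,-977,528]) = [-977,-831,-796,528,701]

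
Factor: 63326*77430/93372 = 5^1*29^1*31^(-1)*89^1*251^(-1)*31663^1 = 408611015/7781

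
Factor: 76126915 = 5^1*15225383^1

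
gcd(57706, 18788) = 1342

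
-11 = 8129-8140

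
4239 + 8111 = 12350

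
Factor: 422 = 2^1*211^1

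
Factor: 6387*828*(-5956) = -1*2^4*3^3*23^1*1489^1*2129^1 = -31497924816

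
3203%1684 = 1519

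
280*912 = 255360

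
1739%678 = 383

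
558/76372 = 279/38186 ≈ 0.00731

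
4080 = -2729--6809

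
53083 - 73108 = -20025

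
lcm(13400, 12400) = 830800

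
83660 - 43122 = 40538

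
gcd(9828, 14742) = 4914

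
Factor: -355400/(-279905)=2^3*5^1*17^(-1)*37^(-1)*89^(-1)*1777^1=71080/55981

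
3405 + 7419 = 10824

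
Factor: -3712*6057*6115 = -1*2^7*3^2*5^1*29^1*673^1*1223^1 = -137487116160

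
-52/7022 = -26/3511 ≈ -0.00741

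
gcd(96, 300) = 12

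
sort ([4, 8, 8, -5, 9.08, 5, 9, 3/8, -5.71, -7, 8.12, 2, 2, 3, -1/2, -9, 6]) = [-9, -7, -5.71, -5, -1/2, 3/8, 2, 2, 3, 4, 5, 6, 8, 8, 8.12, 9, 9.08]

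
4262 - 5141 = -879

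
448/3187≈0.141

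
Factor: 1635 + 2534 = 11^1*379^1 = 4169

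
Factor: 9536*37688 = 2^9*7^1*149^1*673^1 = 359392768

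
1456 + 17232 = 18688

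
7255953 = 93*78021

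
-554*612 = -339048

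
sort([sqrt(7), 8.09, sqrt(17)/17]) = [sqrt(17)/17, sqrt(7), 8.09]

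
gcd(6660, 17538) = 222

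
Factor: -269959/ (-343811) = 13^ (-1) * 53^ (-1) * 541^1 = 541/689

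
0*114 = 0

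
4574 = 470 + 4104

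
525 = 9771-9246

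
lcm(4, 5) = 20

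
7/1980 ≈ 0.00354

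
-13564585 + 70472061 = 56907476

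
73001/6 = 12166 + 5/6 ≈ 12166.83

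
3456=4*864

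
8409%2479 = 972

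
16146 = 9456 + 6690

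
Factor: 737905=5^1*7^1*29^1*727^1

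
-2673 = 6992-9665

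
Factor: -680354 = -1*2^1*41^1*8297^1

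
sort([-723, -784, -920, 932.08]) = [-920, -784, -723, 932.08]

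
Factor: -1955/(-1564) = 2^(-2) * 5^1 = 5/4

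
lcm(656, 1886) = 15088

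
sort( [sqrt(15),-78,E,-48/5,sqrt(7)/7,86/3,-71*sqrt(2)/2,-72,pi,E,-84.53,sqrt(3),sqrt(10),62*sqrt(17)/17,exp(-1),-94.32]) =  [-94.32,-84.53,-78,-72,-71*sqrt(2)/2,-48/5,exp(-1),sqrt(7)/7,sqrt(3),E,E,pi,sqrt(10),sqrt(15),62*sqrt(17)/17,86/3]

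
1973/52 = 37 + 49/52 ≈ 37.94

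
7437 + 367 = 7804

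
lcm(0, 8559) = 0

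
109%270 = 109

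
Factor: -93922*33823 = -1*2^1*149^1*151^1*227^1*311^1 = -3176723806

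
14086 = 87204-73118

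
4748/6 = 2374/3 ≈ 791.33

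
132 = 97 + 35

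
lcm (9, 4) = 36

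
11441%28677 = 11441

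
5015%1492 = 539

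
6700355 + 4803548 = 11503903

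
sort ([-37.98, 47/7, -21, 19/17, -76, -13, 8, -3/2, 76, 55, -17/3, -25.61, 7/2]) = [-76, -37.98, -25.61, -21, -13, -17/3, -3/2, 19/17, 7/2, 47/7, 8, 55, 76]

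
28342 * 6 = 170052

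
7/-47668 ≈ -0.000147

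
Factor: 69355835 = 5^1*17^1*31^1*26321^1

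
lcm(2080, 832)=4160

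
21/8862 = 1/422 ≈ 0.00237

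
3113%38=35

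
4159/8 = 519 + 7/8 ≈ 519.88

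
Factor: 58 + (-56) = 2^1 = 2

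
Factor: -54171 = -1*3^2*13^1*463^1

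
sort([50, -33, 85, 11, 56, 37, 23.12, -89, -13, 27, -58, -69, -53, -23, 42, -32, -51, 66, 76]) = [-89, -69, -58, -53, -51, -33, -32, -23, -13, 11, 23.12, 27, 37, 42, 50, 56, 66, 76, 85]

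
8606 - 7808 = 798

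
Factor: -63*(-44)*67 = 2^2*3^2*7^1*11^1*67^1 = 185724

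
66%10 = 6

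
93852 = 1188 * 79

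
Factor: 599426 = 2^1 * 23^1 * 83^1 * 157^1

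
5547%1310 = 307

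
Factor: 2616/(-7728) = -1 * 2^(-1) * 7^(-1) * 23^(-1) * 109^1 = -109/322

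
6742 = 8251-1509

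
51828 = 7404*7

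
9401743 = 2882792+6518951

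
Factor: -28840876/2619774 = -1 * 2^1 * 3^(-2) * 41^1 * 145543^(-1) * 175859^1 = -14420438/1309887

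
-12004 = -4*3001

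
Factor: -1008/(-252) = 2^2 = 4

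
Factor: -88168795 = -1 * 5^1 * 11^1 * 13^1 * 317^1 * 389^1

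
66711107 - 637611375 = -570900268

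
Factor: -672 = -1 * 2^5 * 3^1 * 7^1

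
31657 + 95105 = 126762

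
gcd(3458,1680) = 14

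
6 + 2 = 8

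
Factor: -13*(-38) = 2^1*13^1*19^1 = 494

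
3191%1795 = 1396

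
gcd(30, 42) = 6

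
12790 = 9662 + 3128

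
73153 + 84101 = 157254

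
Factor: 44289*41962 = 2^1*3^2*7^1*19^1*37^1*20981^1 = 1858455018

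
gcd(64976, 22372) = 4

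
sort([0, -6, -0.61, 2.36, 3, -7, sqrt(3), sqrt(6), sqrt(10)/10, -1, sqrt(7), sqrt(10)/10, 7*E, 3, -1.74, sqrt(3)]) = [-7, -6, -1.74, -1, -0.61, 0, sqrt(10)/10, sqrt(10)/10, sqrt(3), sqrt(3), 2.36, sqrt(6), sqrt(7), 3, 3, 7*E]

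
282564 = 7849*36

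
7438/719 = 10 + 248/719 ≈ 10.34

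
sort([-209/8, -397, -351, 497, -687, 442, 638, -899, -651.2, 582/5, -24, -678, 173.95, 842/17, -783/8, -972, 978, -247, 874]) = [-972, -899, -687, -678, -651.2, -397, -351, -247, -783/8, -209/8, -24, 842/17, 582/5, 173.95, 442, 497, 638, 874, 978]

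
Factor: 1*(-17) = -1*17^1 = -17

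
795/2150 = 159/430 ≈ 0.370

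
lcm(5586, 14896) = 44688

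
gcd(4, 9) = 1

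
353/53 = 6 + 35/53 ≈ 6.66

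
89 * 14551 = 1295039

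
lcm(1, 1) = 1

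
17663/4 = 4415 + 3/4 = 4415.75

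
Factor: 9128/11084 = 2^1*7^1*17^(-1) = 14/17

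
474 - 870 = -396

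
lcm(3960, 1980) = 3960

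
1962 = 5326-3364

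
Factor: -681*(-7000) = 2^3*3^1*5^3*7^1*227^1 = 4767000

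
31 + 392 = 423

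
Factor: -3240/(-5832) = 3^(-2) * 5^1 = 5/9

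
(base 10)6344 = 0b1100011001000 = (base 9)8628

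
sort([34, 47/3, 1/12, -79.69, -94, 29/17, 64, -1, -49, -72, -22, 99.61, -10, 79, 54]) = [-94, -79.69, -72, -49, -22, -10, -1, 1/12, 29/17, 47/3, 34, 54, 64, 79, 99.61]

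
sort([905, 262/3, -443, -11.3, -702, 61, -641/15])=[-702, -443, -641/15, -11.3, 61, 262/3, 905]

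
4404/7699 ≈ 0.572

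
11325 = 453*25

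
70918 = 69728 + 1190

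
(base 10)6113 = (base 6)44145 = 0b1011111100001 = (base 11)4658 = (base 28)7m9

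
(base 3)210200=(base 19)1bf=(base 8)1111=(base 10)585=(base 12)409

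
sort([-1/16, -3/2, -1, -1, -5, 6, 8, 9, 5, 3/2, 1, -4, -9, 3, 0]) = [-9, -5, -4, -3/2, -1, -1, -1/16, 0, 1, 3/2, 3, 5, 6, 8, 9]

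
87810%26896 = 7122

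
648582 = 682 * 951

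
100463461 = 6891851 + 93571610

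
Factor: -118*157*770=-1*2^2*5^1*7^1*11^1*59^1*157^1=-14265020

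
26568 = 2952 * 9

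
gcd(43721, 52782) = 1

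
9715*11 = 106865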